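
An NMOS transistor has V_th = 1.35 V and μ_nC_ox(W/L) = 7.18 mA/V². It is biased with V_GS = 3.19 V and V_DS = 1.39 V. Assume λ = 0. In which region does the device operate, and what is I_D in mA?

V_ov = V_GS − V_th = 3.19 − 1.35 = 1.84 V.
Since V_DS = 1.39 V < V_ov = 1.84 V, the device is in the triode region.
I_D = k_n [V_ov · V_DS − ½ V_DS²] = 7.18 × [1.84 × 1.39 − 0.5 × 1.39²] = 11.4 mA.

Triode; I_D = 11.4 mA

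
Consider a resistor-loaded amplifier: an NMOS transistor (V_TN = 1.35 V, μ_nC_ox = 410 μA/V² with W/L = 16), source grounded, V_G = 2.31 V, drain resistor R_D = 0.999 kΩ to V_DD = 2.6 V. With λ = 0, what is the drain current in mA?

I_D = 2.16 mA

V_GS = V_G = 2.31 V, so V_ov = 2.31 − 1.35 = 0.96 V.
k_n = μ_nC_ox · (W/L) = 6.56 mA/V².
Assume saturation: I_D = ½ k_n V_ov² = 0.5 × 6.56 × 0.96² = 3.02 mA, giving V_DS = V_DD − I_D R_D = 2.6 − 3.02 × 0.999 = -0.42 V.
But -0.42 V < V_ov = 0.96 V, so the device is actually in triode.
In triode I_D = k_n[V_ov V_DS − ½ V_DS²] and I_D = (V_DD − V_DS)/R_D. Equating: 3.28 V_DS² − 7.291 V_DS + 2.6 = 0, giving V_DS = 0.446 V (the root below V_ov).
I_D = (2.6 − 0.446) / 0.999 = 2.16 mA.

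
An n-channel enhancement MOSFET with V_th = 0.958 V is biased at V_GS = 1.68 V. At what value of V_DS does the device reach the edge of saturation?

The boundary between triode and saturation is V_DS = V_GS − V_th = V_ov.
V_ov = 1.68 − 0.958 = 0.722 V.

V_DS,sat = 0.722 V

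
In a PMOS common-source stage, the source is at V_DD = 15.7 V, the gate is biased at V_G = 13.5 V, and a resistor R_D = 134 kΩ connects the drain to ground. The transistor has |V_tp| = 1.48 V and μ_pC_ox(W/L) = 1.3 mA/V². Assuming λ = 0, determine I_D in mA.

I_D = 0.116 mA

V_SG = V_DD − V_G = 15.7 − 13.5 = 2.2 V, so V_ov = 2.2 − 1.48 = 0.72 V.
Assume saturation: I_D = ½ k_p V_ov² = 0.5 × 1.3 × 0.72² = 0.337 mA, giving V_SD = V_DD − I_D R_D = 15.7 − 0.337 × 134 = -29.5 V.
But -29.5 V < V_ov = 0.72 V, so the device is actually in triode.
In triode I_D = k_p[V_ov V_SD − ½ V_SD²] and I_D = (V_DD − V_SD)/R_D. Equating: 87.1 V_SD² − 126.4 V_SD + 15.7 = 0, giving V_SD = 0.137 V (the root below V_ov).
I_D = (15.7 − 0.137) / 134 = 0.116 mA.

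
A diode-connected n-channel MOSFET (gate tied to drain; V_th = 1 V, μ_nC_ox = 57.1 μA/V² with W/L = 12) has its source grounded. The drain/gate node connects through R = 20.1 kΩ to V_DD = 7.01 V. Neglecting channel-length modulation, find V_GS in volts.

With gate tied to drain, V_GS = V_DS ≥ V_GS − V_th, so the device is in saturation.
k_n = μ_nC_ox · (W/L) = 0.6852 mA/V².
KCL at the drain: ½ k_n (V_GS − V_th)² = (V_DD − V_GS)/R.
Let x = V_GS − 1. Then 6.89 x² + x − 6.01 = 0, giving x = 0.864 V (positive root), so V_GS = 1.86 V.
I_D = (V_DD − V_GS)/R = (7.01 − 1.86) / 20.1 = 0.256 mA.

V_GS = 1.86 V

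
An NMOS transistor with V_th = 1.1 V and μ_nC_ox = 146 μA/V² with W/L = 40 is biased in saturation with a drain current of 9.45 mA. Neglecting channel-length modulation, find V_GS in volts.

V_GS = 2.90 V

k_n = μ_nC_ox · (W/L) = 5.84 mA/V².
In saturation I_D = ½ k_n (V_GS − V_th)², so V_GS − V_th = √(2 I_D / k_n) = √(2 × 9.45 / 5.84) = 1.8 V.
V_GS = 1.1 + 1.8 = 2.9 V.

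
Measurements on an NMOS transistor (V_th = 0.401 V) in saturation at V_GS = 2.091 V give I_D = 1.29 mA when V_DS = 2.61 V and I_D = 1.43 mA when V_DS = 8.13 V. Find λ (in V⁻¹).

With V_GS fixed, I_D ∝ (1 + λ V_DS) in saturation, so I_D2/I_D1 = (1 + λ V_DS2)/(1 + λ V_DS1).
1.43/1.29 = 1.109 = (1 + 8.13 λ)/(1 + 2.61 λ).
Solving: λ (I_D1 V_DS2 − I_D2 V_DS1) = I_D2 − I_D1, so λ = (1.43 − 1.29) / (1.29 × 8.13 − 1.43 × 2.61) = 0.14 / 6.76 = 0.0207 V⁻¹.

λ = 0.0207 V⁻¹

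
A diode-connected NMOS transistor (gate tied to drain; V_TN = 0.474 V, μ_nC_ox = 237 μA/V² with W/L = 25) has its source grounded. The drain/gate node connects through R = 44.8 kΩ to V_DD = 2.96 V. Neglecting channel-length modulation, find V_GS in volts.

V_GS = 0.607 V

With gate tied to drain, V_GS = V_DS ≥ V_GS − V_TN, so the device is in saturation.
k_n = μ_nC_ox · (W/L) = 5.925 mA/V².
KCL at the drain: ½ k_n (V_GS − V_TN)² = (V_DD − V_GS)/R.
Let x = V_GS − 0.474. Then 133 x² + x − 2.486 = 0, giving x = 0.133 V (positive root), so V_GS = 0.607 V.
I_D = (V_DD − V_GS)/R = (2.96 − 0.607) / 44.8 = 0.0525 mA.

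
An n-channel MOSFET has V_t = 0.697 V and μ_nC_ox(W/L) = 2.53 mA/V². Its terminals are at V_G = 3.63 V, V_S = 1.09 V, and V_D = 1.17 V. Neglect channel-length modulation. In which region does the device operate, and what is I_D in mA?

V_GS = V_G − V_S = 3.63 − 1.09 = 2.54 V; V_DS = V_D − V_S = 1.17 − 1.09 = 0.08 V.
V_ov = V_GS − V_t = 2.54 − 0.697 = 1.84 V.
Since V_DS = 0.08 V < V_ov = 1.84 V, the device is in the triode region.
I_D = k_n [V_ov · V_DS − ½ V_DS²] = 2.53 × [1.84 × 0.08 − 0.5 × 0.08²] = 0.365 mA.

Triode; I_D = 0.365 mA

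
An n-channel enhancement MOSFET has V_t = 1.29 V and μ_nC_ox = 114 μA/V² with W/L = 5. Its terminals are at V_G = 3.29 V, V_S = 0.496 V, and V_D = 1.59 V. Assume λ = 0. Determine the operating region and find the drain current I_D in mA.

V_GS = V_G − V_S = 3.29 − 0.496 = 2.79 V; V_DS = V_D − V_S = 1.59 − 0.496 = 1.09 V.
k_n = μ_nC_ox · (W/L) = 0.57 mA/V².
V_ov = V_GS − V_t = 2.79 − 1.29 = 1.5 V.
Since V_DS = 1.09 V < V_ov = 1.5 V, the device is in the triode region.
I_D = k_n [V_ov · V_DS − ½ V_DS²] = 0.57 × [1.5 × 1.09 − 0.5 × 1.09²] = 0.597 mA.

Triode; I_D = 0.597 mA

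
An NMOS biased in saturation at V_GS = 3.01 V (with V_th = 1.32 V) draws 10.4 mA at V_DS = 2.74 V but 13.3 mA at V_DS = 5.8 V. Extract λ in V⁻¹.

With V_GS fixed, I_D ∝ (1 + λ V_DS) in saturation, so I_D2/I_D1 = (1 + λ V_DS2)/(1 + λ V_DS1).
13.3/10.4 = 1.279 = (1 + 5.8 λ)/(1 + 2.74 λ).
Solving: λ (I_D1 V_DS2 − I_D2 V_DS1) = I_D2 − I_D1, so λ = (13.3 − 10.4) / (10.4 × 5.8 − 13.3 × 2.74) = 2.9 / 23.9 = 0.121 V⁻¹.

λ = 0.121 V⁻¹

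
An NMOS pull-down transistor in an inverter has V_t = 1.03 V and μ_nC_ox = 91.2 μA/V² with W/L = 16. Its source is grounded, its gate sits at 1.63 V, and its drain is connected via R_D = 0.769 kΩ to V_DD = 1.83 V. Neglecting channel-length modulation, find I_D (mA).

V_GS = V_G = 1.63 V, so V_ov = 1.63 − 1.03 = 0.6 V.
k_n = μ_nC_ox · (W/L) = 1.459 mA/V².
Assume saturation: I_D = ½ k_n V_ov² = 0.5 × 1.459 × 0.6² = 0.263 mA, giving V_DS = V_DD − I_D R_D = 1.83 − 0.263 × 0.769 = 1.63 V.
V_DS = 1.63 V ≥ V_ov = 0.6 V, confirming saturation.

I_D = 0.263 mA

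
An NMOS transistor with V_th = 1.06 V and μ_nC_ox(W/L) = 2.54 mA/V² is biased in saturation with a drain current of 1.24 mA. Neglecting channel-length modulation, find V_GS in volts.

V_GS = 2.05 V

In saturation I_D = ½ k_n (V_GS − V_th)², so V_GS − V_th = √(2 I_D / k_n) = √(2 × 1.24 / 2.54) = 0.988 V.
V_GS = 1.06 + 0.988 = 2.05 V.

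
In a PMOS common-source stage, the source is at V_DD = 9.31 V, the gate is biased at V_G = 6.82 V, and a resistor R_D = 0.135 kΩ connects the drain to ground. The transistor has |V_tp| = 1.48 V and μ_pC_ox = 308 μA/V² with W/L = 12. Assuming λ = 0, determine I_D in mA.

V_SG = V_DD − V_G = 9.31 − 6.82 = 2.49 V, so V_ov = 2.49 − 1.48 = 1.01 V.
k_p = μ_pC_ox · (W/L) = 3.696 mA/V².
Assume saturation: I_D = ½ k_p V_ov² = 0.5 × 3.696 × 1.01² = 1.89 mA, giving V_SD = V_DD − I_D R_D = 9.31 − 1.89 × 0.135 = 9.06 V.
V_SD = 9.06 V ≥ V_ov = 1.01 V, confirming saturation.

I_D = 1.89 mA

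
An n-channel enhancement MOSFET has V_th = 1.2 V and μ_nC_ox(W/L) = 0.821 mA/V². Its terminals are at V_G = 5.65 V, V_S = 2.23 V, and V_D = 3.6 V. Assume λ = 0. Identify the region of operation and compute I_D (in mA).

V_GS = V_G − V_S = 5.65 − 2.23 = 3.42 V; V_DS = V_D − V_S = 3.6 − 2.23 = 1.37 V.
V_ov = V_GS − V_th = 3.42 − 1.2 = 2.22 V.
Since V_DS = 1.37 V < V_ov = 2.22 V, the device is in the triode region.
I_D = k_n [V_ov · V_DS − ½ V_DS²] = 0.821 × [2.22 × 1.37 − 0.5 × 1.37²] = 1.73 mA.

Triode; I_D = 1.73 mA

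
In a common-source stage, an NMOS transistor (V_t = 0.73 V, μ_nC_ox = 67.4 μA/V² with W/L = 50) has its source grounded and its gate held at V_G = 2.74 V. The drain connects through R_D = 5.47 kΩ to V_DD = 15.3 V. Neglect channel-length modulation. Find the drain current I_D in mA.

I_D = 2.71 mA

V_GS = V_G = 2.74 V, so V_ov = 2.74 − 0.73 = 2.01 V.
k_n = μ_nC_ox · (W/L) = 3.37 mA/V².
Assume saturation: I_D = ½ k_n V_ov² = 0.5 × 3.37 × 2.01² = 6.81 mA, giving V_DS = V_DD − I_D R_D = 15.3 − 6.81 × 5.47 = -21.9 V.
But -21.9 V < V_ov = 2.01 V, so the device is actually in triode.
In triode I_D = k_n[V_ov V_DS − ½ V_DS²] and I_D = (V_DD − V_DS)/R_D. Equating: 9.22 V_DS² − 38.05 V_DS + 15.3 = 0, giving V_DS = 0.451 V (the root below V_ov).
I_D = (15.3 − 0.451) / 5.47 = 2.71 mA.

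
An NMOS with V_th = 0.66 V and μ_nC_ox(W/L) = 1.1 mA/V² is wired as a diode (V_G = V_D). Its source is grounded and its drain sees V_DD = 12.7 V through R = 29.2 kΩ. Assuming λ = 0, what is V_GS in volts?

With gate tied to drain, V_GS = V_DS ≥ V_GS − V_th, so the device is in saturation.
KCL at the drain: ½ k_n (V_GS − V_th)² = (V_DD − V_GS)/R.
Let x = V_GS − 0.66. Then 16.1 x² + x − 12.04 = 0, giving x = 0.835 V (positive root), so V_GS = 1.5 V.
I_D = (V_DD − V_GS)/R = (12.7 − 1.5) / 29.2 = 0.384 mA.

V_GS = 1.50 V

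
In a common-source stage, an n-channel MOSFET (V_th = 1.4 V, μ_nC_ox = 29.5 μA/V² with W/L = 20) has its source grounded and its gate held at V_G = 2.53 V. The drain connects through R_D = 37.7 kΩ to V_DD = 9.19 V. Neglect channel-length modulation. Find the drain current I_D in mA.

I_D = 0.232 mA

V_GS = V_G = 2.53 V, so V_ov = 2.53 − 1.4 = 1.13 V.
k_n = μ_nC_ox · (W/L) = 0.59 mA/V².
Assume saturation: I_D = ½ k_n V_ov² = 0.5 × 0.59 × 1.13² = 0.377 mA, giving V_DS = V_DD − I_D R_D = 9.19 − 0.377 × 37.7 = -5.01 V.
But -5.01 V < V_ov = 1.13 V, so the device is actually in triode.
In triode I_D = k_n[V_ov V_DS − ½ V_DS²] and I_D = (V_DD − V_DS)/R_D. Equating: 11.1 V_DS² − 26.13 V_DS + 9.19 = 0, giving V_DS = 0.431 V (the root below V_ov).
I_D = (9.19 − 0.431) / 37.7 = 0.232 mA.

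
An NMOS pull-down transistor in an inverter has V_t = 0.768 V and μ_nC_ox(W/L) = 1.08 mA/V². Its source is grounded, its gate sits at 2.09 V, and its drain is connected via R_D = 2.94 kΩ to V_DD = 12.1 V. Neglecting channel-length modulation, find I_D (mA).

I_D = 0.944 mA

V_GS = V_G = 2.09 V, so V_ov = 2.09 − 0.768 = 1.32 V.
Assume saturation: I_D = ½ k_n V_ov² = 0.5 × 1.08 × 1.32² = 0.944 mA, giving V_DS = V_DD − I_D R_D = 12.1 − 0.944 × 2.94 = 9.33 V.
V_DS = 9.33 V ≥ V_ov = 1.32 V, confirming saturation.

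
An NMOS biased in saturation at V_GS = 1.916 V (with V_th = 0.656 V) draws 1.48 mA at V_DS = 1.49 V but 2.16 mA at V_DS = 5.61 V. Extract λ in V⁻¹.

λ = 0.134 V⁻¹

With V_GS fixed, I_D ∝ (1 + λ V_DS) in saturation, so I_D2/I_D1 = (1 + λ V_DS2)/(1 + λ V_DS1).
2.16/1.48 = 1.459 = (1 + 5.61 λ)/(1 + 1.49 λ).
Solving: λ (I_D1 V_DS2 − I_D2 V_DS1) = I_D2 − I_D1, so λ = (2.16 − 1.48) / (1.48 × 5.61 − 2.16 × 1.49) = 0.68 / 5.08 = 0.134 V⁻¹.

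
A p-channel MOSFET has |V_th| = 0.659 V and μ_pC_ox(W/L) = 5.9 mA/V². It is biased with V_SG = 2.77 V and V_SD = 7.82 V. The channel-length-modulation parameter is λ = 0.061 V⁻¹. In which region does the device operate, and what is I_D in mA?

Saturation; I_D = 19.4 mA

V_ov = V_SG − |V_th| = 2.77 − 0.659 = 2.11 V.
Since V_SD = 7.82 V ≥ V_ov = 2.11 V, the device is in saturation.
I_D = ½ k_p V_ov² (1 + λ V_SD) = 0.5 × 5.9 × 2.11² × (1 + 0.061 × 7.82) = 19.4 mA.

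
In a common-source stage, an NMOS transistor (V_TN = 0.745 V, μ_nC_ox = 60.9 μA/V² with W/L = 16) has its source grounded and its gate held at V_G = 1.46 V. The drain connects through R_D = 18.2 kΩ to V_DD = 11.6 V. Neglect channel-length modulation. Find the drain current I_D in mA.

I_D = 0.249 mA

V_GS = V_G = 1.46 V, so V_ov = 1.46 − 0.745 = 0.715 V.
k_n = μ_nC_ox · (W/L) = 0.9744 mA/V².
Assume saturation: I_D = ½ k_n V_ov² = 0.5 × 0.9744 × 0.715² = 0.249 mA, giving V_DS = V_DD − I_D R_D = 11.6 − 0.249 × 18.2 = 7.07 V.
V_DS = 7.07 V ≥ V_ov = 0.715 V, confirming saturation.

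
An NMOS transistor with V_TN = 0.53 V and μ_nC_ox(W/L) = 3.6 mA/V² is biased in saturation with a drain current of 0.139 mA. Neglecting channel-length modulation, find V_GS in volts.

In saturation I_D = ½ k_n (V_GS − V_TN)², so V_GS − V_TN = √(2 I_D / k_n) = √(2 × 0.139 / 3.6) = 0.278 V.
V_GS = 0.53 + 0.278 = 0.808 V.

V_GS = 0.808 V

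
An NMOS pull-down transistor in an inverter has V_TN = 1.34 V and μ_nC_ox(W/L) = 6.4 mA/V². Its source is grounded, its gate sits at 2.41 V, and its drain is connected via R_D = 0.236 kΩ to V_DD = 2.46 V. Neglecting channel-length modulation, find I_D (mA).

V_GS = V_G = 2.41 V, so V_ov = 2.41 − 1.34 = 1.07 V.
Assume saturation: I_D = ½ k_n V_ov² = 0.5 × 6.4 × 1.07² = 3.66 mA, giving V_DS = V_DD − I_D R_D = 2.46 − 3.66 × 0.236 = 1.6 V.
V_DS = 1.6 V ≥ V_ov = 1.07 V, confirming saturation.

I_D = 3.66 mA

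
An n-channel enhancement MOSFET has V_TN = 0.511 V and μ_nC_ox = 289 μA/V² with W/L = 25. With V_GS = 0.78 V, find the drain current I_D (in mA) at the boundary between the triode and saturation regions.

At the boundary V_DS = V_ov = V_GS − V_TN = 0.78 − 0.511 = 0.269 V.
k_n = μ_nC_ox · (W/L) = 7.225 mA/V².
I_D = ½ k_n V_ov² = 0.5 × 7.225 × 0.269² = 0.261 mA.

I_D = 0.261 mA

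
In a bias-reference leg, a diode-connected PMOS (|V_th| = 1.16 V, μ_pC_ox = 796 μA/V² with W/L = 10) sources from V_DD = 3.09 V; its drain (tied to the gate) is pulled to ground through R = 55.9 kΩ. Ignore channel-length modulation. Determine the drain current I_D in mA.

With gate tied to drain, V_SG = V_SD ≥ V_SG − |V_th|, so the device is in saturation.
k_p = μ_pC_ox · (W/L) = 7.96 mA/V².
KCL at the drain: ½ k_p (V_SG − |V_th|)² = (V_DD − V_SG)/R.
Let x = V_SG − 1.16. Then 222 x² + x − 1.93 = 0, giving x = 0.0909 V (positive root), so V_SG = 1.25 V.
I_D = (V_DD − V_SG)/R = (3.09 − 1.25) / 55.9 = 0.0329 mA.

I_D = 0.0329 mA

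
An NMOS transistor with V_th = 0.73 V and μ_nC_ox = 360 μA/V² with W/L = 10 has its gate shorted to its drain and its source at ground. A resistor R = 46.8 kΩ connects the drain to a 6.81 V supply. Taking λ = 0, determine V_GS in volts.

V_GS = 0.993 V

With gate tied to drain, V_GS = V_DS ≥ V_GS − V_th, so the device is in saturation.
k_n = μ_nC_ox · (W/L) = 3.6 mA/V².
KCL at the drain: ½ k_n (V_GS − V_th)² = (V_DD − V_GS)/R.
Let x = V_GS − 0.73. Then 84.2 x² + x − 6.08 = 0, giving x = 0.263 V (positive root), so V_GS = 0.993 V.
I_D = (V_DD − V_GS)/R = (6.81 − 0.993) / 46.8 = 0.124 mA.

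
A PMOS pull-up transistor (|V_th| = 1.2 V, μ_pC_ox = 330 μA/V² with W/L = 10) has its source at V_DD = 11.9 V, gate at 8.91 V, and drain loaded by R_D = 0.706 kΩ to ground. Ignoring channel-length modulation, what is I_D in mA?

I_D = 5.29 mA

V_SG = V_DD − V_G = 11.9 − 8.91 = 2.99 V, so V_ov = 2.99 − 1.2 = 1.79 V.
k_p = μ_pC_ox · (W/L) = 3.3 mA/V².
Assume saturation: I_D = ½ k_p V_ov² = 0.5 × 3.3 × 1.79² = 5.29 mA, giving V_SD = V_DD − I_D R_D = 11.9 − 5.29 × 0.706 = 8.17 V.
V_SD = 8.17 V ≥ V_ov = 1.79 V, confirming saturation.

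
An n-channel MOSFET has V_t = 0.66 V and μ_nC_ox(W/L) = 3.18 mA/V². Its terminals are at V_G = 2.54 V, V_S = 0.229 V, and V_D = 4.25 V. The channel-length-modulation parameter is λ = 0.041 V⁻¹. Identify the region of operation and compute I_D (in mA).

Saturation; I_D = 5.05 mA

V_GS = V_G − V_S = 2.54 − 0.229 = 2.31 V; V_DS = V_D − V_S = 4.25 − 0.229 = 4.02 V.
V_ov = V_GS − V_t = 2.31 − 0.66 = 1.65 V.
Since V_DS = 4.02 V ≥ V_ov = 1.65 V, the device is in saturation.
I_D = ½ k_n V_ov² (1 + λ V_DS) = 0.5 × 3.18 × 1.65² × (1 + 0.041 × 4.02) = 5.05 mA.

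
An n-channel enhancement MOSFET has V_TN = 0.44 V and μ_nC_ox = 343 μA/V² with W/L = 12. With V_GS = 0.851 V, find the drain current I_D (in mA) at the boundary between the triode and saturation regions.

I_D = 0.348 mA

At the boundary V_DS = V_ov = V_GS − V_TN = 0.851 − 0.44 = 0.411 V.
k_n = μ_nC_ox · (W/L) = 4.116 mA/V².
I_D = ½ k_n V_ov² = 0.5 × 4.116 × 0.411² = 0.348 mA.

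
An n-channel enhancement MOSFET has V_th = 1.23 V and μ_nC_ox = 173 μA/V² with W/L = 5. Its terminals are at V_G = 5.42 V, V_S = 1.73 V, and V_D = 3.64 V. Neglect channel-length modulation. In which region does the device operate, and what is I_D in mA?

V_GS = V_G − V_S = 5.42 − 1.73 = 3.69 V; V_DS = V_D − V_S = 3.64 − 1.73 = 1.91 V.
k_n = μ_nC_ox · (W/L) = 0.865 mA/V².
V_ov = V_GS − V_th = 3.69 − 1.23 = 2.46 V.
Since V_DS = 1.91 V < V_ov = 2.46 V, the device is in the triode region.
I_D = k_n [V_ov · V_DS − ½ V_DS²] = 0.865 × [2.46 × 1.91 − 0.5 × 1.91²] = 2.49 mA.

Triode; I_D = 2.49 mA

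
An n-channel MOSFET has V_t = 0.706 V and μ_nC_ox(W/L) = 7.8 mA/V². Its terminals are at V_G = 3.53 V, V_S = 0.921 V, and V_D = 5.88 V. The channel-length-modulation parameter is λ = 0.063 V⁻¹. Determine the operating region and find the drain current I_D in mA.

Saturation; I_D = 18.5 mA

V_GS = V_G − V_S = 3.53 − 0.921 = 2.61 V; V_DS = V_D − V_S = 5.88 − 0.921 = 4.96 V.
V_ov = V_GS − V_t = 2.61 − 0.706 = 1.9 V.
Since V_DS = 4.96 V ≥ V_ov = 1.9 V, the device is in saturation.
I_D = ½ k_n V_ov² (1 + λ V_DS) = 0.5 × 7.8 × 1.9² × (1 + 0.063 × 4.96) = 18.5 mA.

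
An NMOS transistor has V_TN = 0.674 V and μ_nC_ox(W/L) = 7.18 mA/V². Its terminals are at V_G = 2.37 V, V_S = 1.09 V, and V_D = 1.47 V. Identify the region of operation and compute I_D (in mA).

Triode; I_D = 1.14 mA

V_GS = V_G − V_S = 2.37 − 1.09 = 1.28 V; V_DS = V_D − V_S = 1.47 − 1.09 = 0.38 V.
V_ov = V_GS − V_TN = 1.28 − 0.674 = 0.606 V.
Since V_DS = 0.38 V < V_ov = 0.606 V, the device is in the triode region.
I_D = k_n [V_ov · V_DS − ½ V_DS²] = 7.18 × [0.606 × 0.38 − 0.5 × 0.38²] = 1.14 mA.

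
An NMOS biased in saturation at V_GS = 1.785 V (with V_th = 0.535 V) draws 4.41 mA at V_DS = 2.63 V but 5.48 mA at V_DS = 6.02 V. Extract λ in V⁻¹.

With V_GS fixed, I_D ∝ (1 + λ V_DS) in saturation, so I_D2/I_D1 = (1 + λ V_DS2)/(1 + λ V_DS1).
5.48/4.41 = 1.243 = (1 + 6.02 λ)/(1 + 2.63 λ).
Solving: λ (I_D1 V_DS2 − I_D2 V_DS1) = I_D2 − I_D1, so λ = (5.48 − 4.41) / (4.41 × 6.02 − 5.48 × 2.63) = 1.07 / 12.1 = 0.0882 V⁻¹.

λ = 0.0882 V⁻¹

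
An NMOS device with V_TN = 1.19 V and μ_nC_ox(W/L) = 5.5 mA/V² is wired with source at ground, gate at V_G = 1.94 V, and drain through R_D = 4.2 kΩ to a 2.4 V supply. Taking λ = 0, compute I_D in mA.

V_GS = V_G = 1.94 V, so V_ov = 1.94 − 1.19 = 0.75 V.
Assume saturation: I_D = ½ k_n V_ov² = 0.5 × 5.5 × 0.75² = 1.55 mA, giving V_DS = V_DD − I_D R_D = 2.4 − 1.55 × 4.2 = -4.1 V.
But -4.1 V < V_ov = 0.75 V, so the device is actually in triode.
In triode I_D = k_n[V_ov V_DS − ½ V_DS²] and I_D = (V_DD − V_DS)/R_D. Equating: 11.6 V_DS² − 18.33 V_DS + 2.4 = 0, giving V_DS = 0.144 V (the root below V_ov).
I_D = (2.4 − 0.144) / 4.2 = 0.537 mA.

I_D = 0.537 mA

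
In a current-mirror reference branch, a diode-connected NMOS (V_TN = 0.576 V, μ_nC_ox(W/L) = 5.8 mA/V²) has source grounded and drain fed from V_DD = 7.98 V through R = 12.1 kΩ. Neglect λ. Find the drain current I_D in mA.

With gate tied to drain, V_GS = V_DS ≥ V_GS − V_TN, so the device is in saturation.
KCL at the drain: ½ k_n (V_GS − V_TN)² = (V_DD − V_GS)/R.
Let x = V_GS − 0.576. Then 35.1 x² + x − 7.404 = 0, giving x = 0.445 V (positive root), so V_GS = 1.02 V.
I_D = (V_DD − V_GS)/R = (7.98 − 1.02) / 12.1 = 0.575 mA.

I_D = 0.575 mA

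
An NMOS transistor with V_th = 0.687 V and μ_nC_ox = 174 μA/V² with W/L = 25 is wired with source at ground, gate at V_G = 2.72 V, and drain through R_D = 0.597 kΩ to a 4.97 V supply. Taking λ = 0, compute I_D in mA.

I_D = 6.65 mA

V_GS = V_G = 2.72 V, so V_ov = 2.72 − 0.687 = 2.03 V.
k_n = μ_nC_ox · (W/L) = 4.35 mA/V².
Assume saturation: I_D = ½ k_n V_ov² = 0.5 × 4.35 × 2.03² = 8.99 mA, giving V_DS = V_DD − I_D R_D = 4.97 − 8.99 × 0.597 = -0.397 V.
But -0.397 V < V_ov = 2.03 V, so the device is actually in triode.
In triode I_D = k_n[V_ov V_DS − ½ V_DS²] and I_D = (V_DD − V_DS)/R_D. Equating: 1.3 V_DS² − 6.28 V_DS + 4.97 = 0, giving V_DS = 0.997 V (the root below V_ov).
I_D = (4.97 − 0.997) / 0.597 = 6.65 mA.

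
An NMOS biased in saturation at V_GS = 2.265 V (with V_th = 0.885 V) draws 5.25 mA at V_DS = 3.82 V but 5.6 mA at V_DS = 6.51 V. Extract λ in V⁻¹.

λ = 0.0274 V⁻¹

With V_GS fixed, I_D ∝ (1 + λ V_DS) in saturation, so I_D2/I_D1 = (1 + λ V_DS2)/(1 + λ V_DS1).
5.6/5.25 = 1.067 = (1 + 6.51 λ)/(1 + 3.82 λ).
Solving: λ (I_D1 V_DS2 − I_D2 V_DS1) = I_D2 − I_D1, so λ = (5.6 − 5.25) / (5.25 × 6.51 − 5.6 × 3.82) = 0.35 / 12.8 = 0.0274 V⁻¹.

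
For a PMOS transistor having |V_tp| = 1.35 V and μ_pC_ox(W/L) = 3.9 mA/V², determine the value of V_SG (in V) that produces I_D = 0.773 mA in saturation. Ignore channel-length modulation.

In saturation I_D = ½ k_p (V_SG − |V_tp|)², so V_SG − |V_tp| = √(2 I_D / k_p) = √(2 × 0.773 / 3.9) = 0.63 V.
V_SG = 1.35 + 0.63 = 1.98 V.

V_SG = 1.98 V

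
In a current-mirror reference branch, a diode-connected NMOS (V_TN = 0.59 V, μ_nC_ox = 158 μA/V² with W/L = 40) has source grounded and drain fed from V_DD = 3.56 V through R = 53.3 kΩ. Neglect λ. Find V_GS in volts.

With gate tied to drain, V_GS = V_DS ≥ V_GS − V_TN, so the device is in saturation.
k_n = μ_nC_ox · (W/L) = 6.32 mA/V².
KCL at the drain: ½ k_n (V_GS − V_TN)² = (V_DD − V_GS)/R.
Let x = V_GS − 0.59. Then 168 x² + x − 2.97 = 0, giving x = 0.13 V (positive root), so V_GS = 0.72 V.
I_D = (V_DD − V_GS)/R = (3.56 − 0.72) / 53.3 = 0.0533 mA.

V_GS = 0.720 V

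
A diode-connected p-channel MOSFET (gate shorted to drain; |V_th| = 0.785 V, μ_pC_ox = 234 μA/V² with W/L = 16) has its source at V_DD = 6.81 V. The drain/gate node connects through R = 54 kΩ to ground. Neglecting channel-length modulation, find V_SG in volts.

V_SG = 1.02 V

With gate tied to drain, V_SG = V_SD ≥ V_SG − |V_th|, so the device is in saturation.
k_p = μ_pC_ox · (W/L) = 3.744 mA/V².
KCL at the drain: ½ k_p (V_SG − |V_th|)² = (V_DD − V_SG)/R.
Let x = V_SG − 0.785. Then 101 x² + x − 6.025 = 0, giving x = 0.239 V (positive root), so V_SG = 1.02 V.
I_D = (V_DD − V_SG)/R = (6.81 − 1.02) / 54 = 0.107 mA.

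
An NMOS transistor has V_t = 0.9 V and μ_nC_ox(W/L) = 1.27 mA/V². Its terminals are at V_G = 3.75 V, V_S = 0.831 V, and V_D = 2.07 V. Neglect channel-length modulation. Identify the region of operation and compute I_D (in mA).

V_GS = V_G − V_S = 3.75 − 0.831 = 2.92 V; V_DS = V_D − V_S = 2.07 − 0.831 = 1.24 V.
V_ov = V_GS − V_t = 2.92 − 0.9 = 2.02 V.
Since V_DS = 1.24 V < V_ov = 2.02 V, the device is in the triode region.
I_D = k_n [V_ov · V_DS − ½ V_DS²] = 1.27 × [2.02 × 1.24 − 0.5 × 1.24²] = 2.2 mA.

Triode; I_D = 2.20 mA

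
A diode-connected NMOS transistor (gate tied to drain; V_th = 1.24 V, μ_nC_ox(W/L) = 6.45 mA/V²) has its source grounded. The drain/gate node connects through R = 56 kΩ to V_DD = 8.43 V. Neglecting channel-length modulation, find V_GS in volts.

V_GS = 1.44 V

With gate tied to drain, V_GS = V_DS ≥ V_GS − V_th, so the device is in saturation.
KCL at the drain: ½ k_n (V_GS − V_th)² = (V_DD − V_GS)/R.
Let x = V_GS − 1.24. Then 181 x² + x − 7.19 = 0, giving x = 0.197 V (positive root), so V_GS = 1.44 V.
I_D = (V_DD − V_GS)/R = (8.43 − 1.44) / 56 = 0.125 mA.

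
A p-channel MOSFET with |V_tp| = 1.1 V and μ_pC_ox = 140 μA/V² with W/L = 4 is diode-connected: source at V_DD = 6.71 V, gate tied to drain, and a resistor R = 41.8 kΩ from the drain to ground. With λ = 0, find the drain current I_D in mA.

I_D = 0.119 mA

With gate tied to drain, V_SG = V_SD ≥ V_SG − |V_tp|, so the device is in saturation.
k_p = μ_pC_ox · (W/L) = 0.56 mA/V².
KCL at the drain: ½ k_p (V_SG − |V_tp|)² = (V_DD − V_SG)/R.
Let x = V_SG − 1.1. Then 11.7 x² + x − 5.61 = 0, giving x = 0.651 V (positive root), so V_SG = 1.75 V.
I_D = (V_DD − V_SG)/R = (6.71 − 1.75) / 41.8 = 0.119 mA.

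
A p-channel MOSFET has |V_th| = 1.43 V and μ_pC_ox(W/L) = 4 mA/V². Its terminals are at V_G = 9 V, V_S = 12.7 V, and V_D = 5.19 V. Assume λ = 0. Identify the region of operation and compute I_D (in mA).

V_SG = V_S − V_G = 12.7 − 9 = 3.7 V; V_SD = V_S − V_D = 12.7 − 5.19 = 7.51 V.
V_ov = V_SG − |V_th| = 3.7 − 1.43 = 2.27 V.
Since V_SD = 7.51 V ≥ V_ov = 2.27 V, the device is in saturation.
I_D = ½ k_p V_ov² = 0.5 × 4 × 2.27² = 10.3 mA.

Saturation; I_D = 10.3 mA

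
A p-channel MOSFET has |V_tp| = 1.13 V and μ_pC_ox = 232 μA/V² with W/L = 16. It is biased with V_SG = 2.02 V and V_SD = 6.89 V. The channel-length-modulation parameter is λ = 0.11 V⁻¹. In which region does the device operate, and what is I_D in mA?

Saturation; I_D = 2.58 mA

k_p = μ_pC_ox · (W/L) = 3.712 mA/V².
V_ov = V_SG − |V_tp| = 2.02 − 1.13 = 0.89 V.
Since V_SD = 6.89 V ≥ V_ov = 0.89 V, the device is in saturation.
I_D = ½ k_p V_ov² (1 + λ V_SD) = 0.5 × 3.712 × 0.89² × (1 + 0.11 × 6.89) = 2.58 mA.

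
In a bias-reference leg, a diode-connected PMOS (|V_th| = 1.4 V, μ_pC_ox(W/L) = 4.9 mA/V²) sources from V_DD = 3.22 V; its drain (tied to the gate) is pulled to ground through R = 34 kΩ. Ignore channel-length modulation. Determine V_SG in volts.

V_SG = 1.54 V

With gate tied to drain, V_SG = V_SD ≥ V_SG − |V_th|, so the device is in saturation.
KCL at the drain: ½ k_p (V_SG − |V_th|)² = (V_DD − V_SG)/R.
Let x = V_SG − 1.4. Then 83.3 x² + x − 1.82 = 0, giving x = 0.142 V (positive root), so V_SG = 1.54 V.
I_D = (V_DD − V_SG)/R = (3.22 − 1.54) / 34 = 0.0494 mA.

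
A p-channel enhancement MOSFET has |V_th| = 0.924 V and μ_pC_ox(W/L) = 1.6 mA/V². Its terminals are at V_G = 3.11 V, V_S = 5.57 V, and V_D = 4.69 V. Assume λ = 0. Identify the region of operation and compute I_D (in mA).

Triode; I_D = 1.54 mA

V_SG = V_S − V_G = 5.57 − 3.11 = 2.46 V; V_SD = V_S − V_D = 5.57 − 4.69 = 0.88 V.
V_ov = V_SG − |V_th| = 2.46 − 0.924 = 1.54 V.
Since V_SD = 0.88 V < V_ov = 1.54 V, the device is in the triode region.
I_D = k_p [V_ov · V_SD − ½ V_SD²] = 1.6 × [1.54 × 0.88 − 0.5 × 0.88²] = 1.54 mA.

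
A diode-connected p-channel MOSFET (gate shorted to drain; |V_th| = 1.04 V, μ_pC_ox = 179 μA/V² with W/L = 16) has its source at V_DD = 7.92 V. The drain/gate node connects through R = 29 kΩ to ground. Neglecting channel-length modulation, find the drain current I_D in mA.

I_D = 0.224 mA

With gate tied to drain, V_SG = V_SD ≥ V_SG − |V_th|, so the device is in saturation.
k_p = μ_pC_ox · (W/L) = 2.864 mA/V².
KCL at the drain: ½ k_p (V_SG − |V_th|)² = (V_DD − V_SG)/R.
Let x = V_SG − 1.04. Then 41.5 x² + x − 6.88 = 0, giving x = 0.395 V (positive root), so V_SG = 1.44 V.
I_D = (V_DD − V_SG)/R = (7.92 − 1.44) / 29 = 0.224 mA.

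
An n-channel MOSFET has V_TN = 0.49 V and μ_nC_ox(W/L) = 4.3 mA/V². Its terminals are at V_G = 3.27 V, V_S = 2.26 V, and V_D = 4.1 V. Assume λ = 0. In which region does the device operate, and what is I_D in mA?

V_GS = V_G − V_S = 3.27 − 2.26 = 1.01 V; V_DS = V_D − V_S = 4.1 − 2.26 = 1.84 V.
V_ov = V_GS − V_TN = 1.01 − 0.49 = 0.52 V.
Since V_DS = 1.84 V ≥ V_ov = 0.52 V, the device is in saturation.
I_D = ½ k_n V_ov² = 0.5 × 4.3 × 0.52² = 0.581 mA.

Saturation; I_D = 0.581 mA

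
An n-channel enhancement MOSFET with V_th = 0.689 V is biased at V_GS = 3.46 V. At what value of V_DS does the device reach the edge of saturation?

V_DS,sat = 2.77 V

The boundary between triode and saturation is V_DS = V_GS − V_th = V_ov.
V_ov = 3.46 − 0.689 = 2.77 V.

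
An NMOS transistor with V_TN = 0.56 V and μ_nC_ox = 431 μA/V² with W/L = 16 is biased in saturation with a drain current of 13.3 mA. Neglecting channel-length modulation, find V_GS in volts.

V_GS = 2.52 V

k_n = μ_nC_ox · (W/L) = 6.896 mA/V².
In saturation I_D = ½ k_n (V_GS − V_TN)², so V_GS − V_TN = √(2 I_D / k_n) = √(2 × 13.3 / 6.896) = 1.96 V.
V_GS = 0.56 + 1.96 = 2.52 V.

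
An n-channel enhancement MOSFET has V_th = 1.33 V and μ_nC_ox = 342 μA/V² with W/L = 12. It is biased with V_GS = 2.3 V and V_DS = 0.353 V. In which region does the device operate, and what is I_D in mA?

k_n = μ_nC_ox · (W/L) = 4.104 mA/V².
V_ov = V_GS − V_th = 2.3 − 1.33 = 0.97 V.
Since V_DS = 0.353 V < V_ov = 0.97 V, the device is in the triode region.
I_D = k_n [V_ov · V_DS − ½ V_DS²] = 4.104 × [0.97 × 0.353 − 0.5 × 0.353²] = 1.15 mA.

Triode; I_D = 1.15 mA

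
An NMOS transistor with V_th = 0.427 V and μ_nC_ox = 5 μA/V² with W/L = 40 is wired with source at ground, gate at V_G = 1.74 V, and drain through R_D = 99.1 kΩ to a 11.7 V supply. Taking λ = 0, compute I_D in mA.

V_GS = V_G = 1.74 V, so V_ov = 1.74 − 0.427 = 1.31 V.
k_n = μ_nC_ox · (W/L) = 0.2 mA/V².
Assume saturation: I_D = ½ k_n V_ov² = 0.5 × 0.2 × 1.31² = 0.172 mA, giving V_DS = V_DD − I_D R_D = 11.7 − 0.172 × 99.1 = -5.38 V.
But -5.38 V < V_ov = 1.31 V, so the device is actually in triode.
In triode I_D = k_n[V_ov V_DS − ½ V_DS²] and I_D = (V_DD − V_DS)/R_D. Equating: 9.91 V_DS² − 27.02 V_DS + 11.7 = 0, giving V_DS = 0.54 V (the root below V_ov).
I_D = (11.7 − 0.54) / 99.1 = 0.113 mA.

I_D = 0.113 mA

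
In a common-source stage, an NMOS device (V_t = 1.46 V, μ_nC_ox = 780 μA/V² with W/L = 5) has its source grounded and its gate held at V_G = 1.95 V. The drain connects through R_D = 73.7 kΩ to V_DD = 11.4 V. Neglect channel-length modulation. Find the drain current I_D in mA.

I_D = 0.153 mA

V_GS = V_G = 1.95 V, so V_ov = 1.95 − 1.46 = 0.49 V.
k_n = μ_nC_ox · (W/L) = 3.9 mA/V².
Assume saturation: I_D = ½ k_n V_ov² = 0.5 × 3.9 × 0.49² = 0.468 mA, giving V_DS = V_DD − I_D R_D = 11.4 − 0.468 × 73.7 = -23.1 V.
But -23.1 V < V_ov = 0.49 V, so the device is actually in triode.
In triode I_D = k_n[V_ov V_DS − ½ V_DS²] and I_D = (V_DD − V_DS)/R_D. Equating: 144 V_DS² − 141.8 V_DS + 11.4 = 0, giving V_DS = 0.0883 V (the root below V_ov).
I_D = (11.4 − 0.0883) / 73.7 = 0.153 mA.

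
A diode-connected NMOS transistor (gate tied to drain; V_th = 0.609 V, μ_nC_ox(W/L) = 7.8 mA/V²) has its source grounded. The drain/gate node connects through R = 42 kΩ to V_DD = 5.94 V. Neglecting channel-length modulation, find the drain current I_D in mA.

With gate tied to drain, V_GS = V_DS ≥ V_GS − V_th, so the device is in saturation.
KCL at the drain: ½ k_n (V_GS − V_th)² = (V_DD − V_GS)/R.
Let x = V_GS − 0.609. Then 164 x² + x − 5.331 = 0, giving x = 0.177 V (positive root), so V_GS = 0.786 V.
I_D = (V_DD − V_GS)/R = (5.94 − 0.786) / 42 = 0.123 mA.

I_D = 0.123 mA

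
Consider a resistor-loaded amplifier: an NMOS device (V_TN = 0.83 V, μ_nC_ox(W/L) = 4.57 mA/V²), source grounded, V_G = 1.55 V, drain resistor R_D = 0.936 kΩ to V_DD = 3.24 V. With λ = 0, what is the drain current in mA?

I_D = 1.18 mA

V_GS = V_G = 1.55 V, so V_ov = 1.55 − 0.83 = 0.72 V.
Assume saturation: I_D = ½ k_n V_ov² = 0.5 × 4.57 × 0.72² = 1.18 mA, giving V_DS = V_DD − I_D R_D = 3.24 − 1.18 × 0.936 = 2.13 V.
V_DS = 2.13 V ≥ V_ov = 0.72 V, confirming saturation.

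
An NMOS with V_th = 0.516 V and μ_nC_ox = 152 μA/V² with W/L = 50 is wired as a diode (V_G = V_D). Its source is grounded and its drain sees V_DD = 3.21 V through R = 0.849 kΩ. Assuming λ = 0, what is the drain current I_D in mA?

With gate tied to drain, V_GS = V_DS ≥ V_GS − V_th, so the device is in saturation.
k_n = μ_nC_ox · (W/L) = 7.6 mA/V².
KCL at the drain: ½ k_n (V_GS − V_th)² = (V_DD − V_GS)/R.
Let x = V_GS − 0.516. Then 3.23 x² + x − 2.694 = 0, giving x = 0.772 V (positive root), so V_GS = 1.29 V.
I_D = (V_DD − V_GS)/R = (3.21 − 1.29) / 0.849 = 2.26 mA.

I_D = 2.26 mA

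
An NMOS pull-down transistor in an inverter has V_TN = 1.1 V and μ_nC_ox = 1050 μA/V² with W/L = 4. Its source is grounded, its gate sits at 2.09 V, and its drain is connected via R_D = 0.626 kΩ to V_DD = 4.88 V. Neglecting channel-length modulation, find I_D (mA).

I_D = 2.06 mA

V_GS = V_G = 2.09 V, so V_ov = 2.09 − 1.1 = 0.99 V.
k_n = μ_nC_ox · (W/L) = 4.2 mA/V².
Assume saturation: I_D = ½ k_n V_ov² = 0.5 × 4.2 × 0.99² = 2.06 mA, giving V_DS = V_DD − I_D R_D = 4.88 − 2.06 × 0.626 = 3.59 V.
V_DS = 3.59 V ≥ V_ov = 0.99 V, confirming saturation.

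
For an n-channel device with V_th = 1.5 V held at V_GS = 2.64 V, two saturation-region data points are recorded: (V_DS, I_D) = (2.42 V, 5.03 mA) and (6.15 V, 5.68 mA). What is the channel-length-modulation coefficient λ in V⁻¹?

λ = 0.0378 V⁻¹

With V_GS fixed, I_D ∝ (1 + λ V_DS) in saturation, so I_D2/I_D1 = (1 + λ V_DS2)/(1 + λ V_DS1).
5.68/5.03 = 1.129 = (1 + 6.15 λ)/(1 + 2.42 λ).
Solving: λ (I_D1 V_DS2 − I_D2 V_DS1) = I_D2 − I_D1, so λ = (5.68 − 5.03) / (5.03 × 6.15 − 5.68 × 2.42) = 0.65 / 17.2 = 0.0378 V⁻¹.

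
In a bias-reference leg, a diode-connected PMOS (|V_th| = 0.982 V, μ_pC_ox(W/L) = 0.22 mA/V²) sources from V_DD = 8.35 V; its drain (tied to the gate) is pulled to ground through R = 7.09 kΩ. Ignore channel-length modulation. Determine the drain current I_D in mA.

I_D = 0.687 mA

With gate tied to drain, V_SG = V_SD ≥ V_SG − |V_th|, so the device is in saturation.
KCL at the drain: ½ k_p (V_SG − |V_th|)² = (V_DD − V_SG)/R.
Let x = V_SG − 0.982. Then 0.78 x² + x − 7.368 = 0, giving x = 2.5 V (positive root), so V_SG = 3.48 V.
I_D = (V_DD − V_SG)/R = (8.35 − 3.48) / 7.09 = 0.687 mA.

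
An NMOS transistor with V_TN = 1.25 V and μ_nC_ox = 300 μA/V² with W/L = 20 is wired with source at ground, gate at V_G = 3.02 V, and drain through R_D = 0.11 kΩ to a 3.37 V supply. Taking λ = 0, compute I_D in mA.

V_GS = V_G = 3.02 V, so V_ov = 3.02 − 1.25 = 1.77 V.
k_n = μ_nC_ox · (W/L) = 6 mA/V².
Assume saturation: I_D = ½ k_n V_ov² = 0.5 × 6 × 1.77² = 9.4 mA, giving V_DS = V_DD − I_D R_D = 3.37 − 9.4 × 0.11 = 2.34 V.
V_DS = 2.34 V ≥ V_ov = 1.77 V, confirming saturation.

I_D = 9.40 mA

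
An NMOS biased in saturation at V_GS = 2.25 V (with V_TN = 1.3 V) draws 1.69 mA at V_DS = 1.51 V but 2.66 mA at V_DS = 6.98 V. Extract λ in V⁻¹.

With V_GS fixed, I_D ∝ (1 + λ V_DS) in saturation, so I_D2/I_D1 = (1 + λ V_DS2)/(1 + λ V_DS1).
2.66/1.69 = 1.574 = (1 + 6.98 λ)/(1 + 1.51 λ).
Solving: λ (I_D1 V_DS2 − I_D2 V_DS1) = I_D2 − I_D1, so λ = (2.66 − 1.69) / (1.69 × 6.98 − 2.66 × 1.51) = 0.97 / 7.78 = 0.125 V⁻¹.

λ = 0.125 V⁻¹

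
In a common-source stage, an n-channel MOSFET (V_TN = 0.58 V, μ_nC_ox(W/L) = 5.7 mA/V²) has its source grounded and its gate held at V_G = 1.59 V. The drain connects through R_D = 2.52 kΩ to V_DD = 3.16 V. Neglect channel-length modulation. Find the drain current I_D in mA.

I_D = 1.16 mA

V_GS = V_G = 1.59 V, so V_ov = 1.59 − 0.58 = 1.01 V.
Assume saturation: I_D = ½ k_n V_ov² = 0.5 × 5.7 × 1.01² = 2.91 mA, giving V_DS = V_DD − I_D R_D = 3.16 − 2.91 × 2.52 = -4.17 V.
But -4.17 V < V_ov = 1.01 V, so the device is actually in triode.
In triode I_D = k_n[V_ov V_DS − ½ V_DS²] and I_D = (V_DD − V_DS)/R_D. Equating: 7.18 V_DS² − 15.51 V_DS + 3.16 = 0, giving V_DS = 0.228 V (the root below V_ov).
I_D = (3.16 − 0.228) / 2.52 = 1.16 mA.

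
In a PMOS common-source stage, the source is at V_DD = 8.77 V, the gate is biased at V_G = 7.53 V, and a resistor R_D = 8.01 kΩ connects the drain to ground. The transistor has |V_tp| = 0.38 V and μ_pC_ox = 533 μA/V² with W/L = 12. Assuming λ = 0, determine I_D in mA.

I_D = 1.07 mA

V_SG = V_DD − V_G = 8.77 − 7.53 = 1.24 V, so V_ov = 1.24 − 0.38 = 0.86 V.
k_p = μ_pC_ox · (W/L) = 6.396 mA/V².
Assume saturation: I_D = ½ k_p V_ov² = 0.5 × 6.396 × 0.86² = 2.37 mA, giving V_SD = V_DD − I_D R_D = 8.77 − 2.37 × 8.01 = -10.2 V.
But -10.2 V < V_ov = 0.86 V, so the device is actually in triode.
In triode I_D = k_p[V_ov V_SD − ½ V_SD²] and I_D = (V_DD − V_SD)/R_D. Equating: 25.6 V_SD² − 45.06 V_SD + 8.77 = 0, giving V_SD = 0.223 V (the root below V_ov).
I_D = (8.77 − 0.223) / 8.01 = 1.07 mA.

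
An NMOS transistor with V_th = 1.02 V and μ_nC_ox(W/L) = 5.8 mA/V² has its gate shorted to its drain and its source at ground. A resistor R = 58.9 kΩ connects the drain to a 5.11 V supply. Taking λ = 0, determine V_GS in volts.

V_GS = 1.17 V

With gate tied to drain, V_GS = V_DS ≥ V_GS − V_th, so the device is in saturation.
KCL at the drain: ½ k_n (V_GS − V_th)² = (V_DD − V_GS)/R.
Let x = V_GS − 1.02. Then 171 x² + x − 4.09 = 0, giving x = 0.152 V (positive root), so V_GS = 1.17 V.
I_D = (V_DD − V_GS)/R = (5.11 − 1.17) / 58.9 = 0.0669 mA.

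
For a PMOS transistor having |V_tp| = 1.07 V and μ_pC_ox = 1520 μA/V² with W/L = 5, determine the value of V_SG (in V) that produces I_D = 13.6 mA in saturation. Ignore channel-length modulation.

k_p = μ_pC_ox · (W/L) = 7.6 mA/V².
In saturation I_D = ½ k_p (V_SG − |V_tp|)², so V_SG − |V_tp| = √(2 I_D / k_p) = √(2 × 13.6 / 7.6) = 1.89 V.
V_SG = 1.07 + 1.89 = 2.96 V.

V_SG = 2.96 V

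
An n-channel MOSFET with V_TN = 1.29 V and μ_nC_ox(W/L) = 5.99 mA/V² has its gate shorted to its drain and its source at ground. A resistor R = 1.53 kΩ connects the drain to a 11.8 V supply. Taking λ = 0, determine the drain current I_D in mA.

I_D = 5.95 mA

With gate tied to drain, V_GS = V_DS ≥ V_GS − V_TN, so the device is in saturation.
KCL at the drain: ½ k_n (V_GS − V_TN)² = (V_DD − V_GS)/R.
Let x = V_GS − 1.29. Then 4.58 x² + x − 10.51 = 0, giving x = 1.41 V (positive root), so V_GS = 2.7 V.
I_D = (V_DD − V_GS)/R = (11.8 − 2.7) / 1.53 = 5.95 mA.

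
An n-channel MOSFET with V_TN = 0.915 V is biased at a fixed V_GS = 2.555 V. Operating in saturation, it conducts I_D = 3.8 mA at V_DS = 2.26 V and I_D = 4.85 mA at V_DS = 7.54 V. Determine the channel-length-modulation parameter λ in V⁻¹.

With V_GS fixed, I_D ∝ (1 + λ V_DS) in saturation, so I_D2/I_D1 = (1 + λ V_DS2)/(1 + λ V_DS1).
4.85/3.8 = 1.276 = (1 + 7.54 λ)/(1 + 2.26 λ).
Solving: λ (I_D1 V_DS2 − I_D2 V_DS1) = I_D2 − I_D1, so λ = (4.85 − 3.8) / (3.8 × 7.54 − 4.85 × 2.26) = 1.05 / 17.7 = 0.0594 V⁻¹.

λ = 0.0594 V⁻¹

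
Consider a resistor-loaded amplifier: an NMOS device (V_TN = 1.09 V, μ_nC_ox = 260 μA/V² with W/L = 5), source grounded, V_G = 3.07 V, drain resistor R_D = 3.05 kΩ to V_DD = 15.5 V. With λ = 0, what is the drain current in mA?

I_D = 2.55 mA

V_GS = V_G = 3.07 V, so V_ov = 3.07 − 1.09 = 1.98 V.
k_n = μ_nC_ox · (W/L) = 1.3 mA/V².
Assume saturation: I_D = ½ k_n V_ov² = 0.5 × 1.3 × 1.98² = 2.55 mA, giving V_DS = V_DD − I_D R_D = 15.5 − 2.55 × 3.05 = 7.73 V.
V_DS = 7.73 V ≥ V_ov = 1.98 V, confirming saturation.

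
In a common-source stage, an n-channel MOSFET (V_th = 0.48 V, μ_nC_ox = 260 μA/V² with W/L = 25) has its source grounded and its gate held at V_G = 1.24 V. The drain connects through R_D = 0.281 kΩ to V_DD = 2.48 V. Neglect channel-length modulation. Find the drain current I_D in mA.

I_D = 1.88 mA

V_GS = V_G = 1.24 V, so V_ov = 1.24 − 0.48 = 0.76 V.
k_n = μ_nC_ox · (W/L) = 6.5 mA/V².
Assume saturation: I_D = ½ k_n V_ov² = 0.5 × 6.5 × 0.76² = 1.88 mA, giving V_DS = V_DD − I_D R_D = 2.48 − 1.88 × 0.281 = 1.95 V.
V_DS = 1.95 V ≥ V_ov = 0.76 V, confirming saturation.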